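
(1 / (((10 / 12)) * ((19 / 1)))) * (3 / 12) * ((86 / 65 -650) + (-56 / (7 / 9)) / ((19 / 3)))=-1222734/117325 = -10.42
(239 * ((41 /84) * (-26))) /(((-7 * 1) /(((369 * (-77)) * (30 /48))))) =-861773055/112 = -7694402.28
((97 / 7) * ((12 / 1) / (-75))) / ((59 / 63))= -3492/1475 = -2.37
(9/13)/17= 9/221 = 0.04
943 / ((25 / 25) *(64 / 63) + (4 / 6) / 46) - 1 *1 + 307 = 1823265/1493 = 1221.21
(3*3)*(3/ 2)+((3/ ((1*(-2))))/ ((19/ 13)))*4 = 357/38 = 9.39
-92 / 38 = -2.42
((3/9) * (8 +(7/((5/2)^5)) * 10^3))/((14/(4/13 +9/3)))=14276/2275 = 6.28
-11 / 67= -0.16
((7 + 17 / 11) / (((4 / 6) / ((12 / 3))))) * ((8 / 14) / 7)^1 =4.19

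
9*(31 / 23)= 279/23 = 12.13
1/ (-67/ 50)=-50/67 = -0.75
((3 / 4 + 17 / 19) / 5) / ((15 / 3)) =5/76 = 0.07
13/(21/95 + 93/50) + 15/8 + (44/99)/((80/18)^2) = 6440543/790800 = 8.14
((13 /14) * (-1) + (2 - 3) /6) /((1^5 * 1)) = -23/21 = -1.10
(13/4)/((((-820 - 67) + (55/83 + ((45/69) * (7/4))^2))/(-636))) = 484030768/207249183 = 2.34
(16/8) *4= 8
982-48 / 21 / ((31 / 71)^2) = 6525258/6727 = 970.01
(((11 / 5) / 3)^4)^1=14641/50625 = 0.29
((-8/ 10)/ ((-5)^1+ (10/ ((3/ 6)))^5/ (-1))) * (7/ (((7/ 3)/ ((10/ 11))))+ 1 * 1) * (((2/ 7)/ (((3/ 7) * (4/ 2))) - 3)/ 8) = -164/528000825 = 0.00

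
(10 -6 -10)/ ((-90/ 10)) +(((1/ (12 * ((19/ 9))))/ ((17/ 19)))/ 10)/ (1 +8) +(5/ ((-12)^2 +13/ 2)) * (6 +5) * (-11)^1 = -2058739/614040 = -3.35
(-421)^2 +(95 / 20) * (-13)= 708717/4 = 177179.25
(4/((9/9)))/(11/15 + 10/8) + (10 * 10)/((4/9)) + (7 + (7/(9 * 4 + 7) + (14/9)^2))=98064989/414477 = 236.60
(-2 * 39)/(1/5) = -390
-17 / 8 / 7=-17/56 = -0.30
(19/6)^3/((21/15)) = 34295/1512 = 22.68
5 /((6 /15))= 25/2 = 12.50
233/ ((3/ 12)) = 932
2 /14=1/7 = 0.14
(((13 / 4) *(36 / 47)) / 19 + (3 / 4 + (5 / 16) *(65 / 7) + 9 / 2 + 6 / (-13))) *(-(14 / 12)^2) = -10.65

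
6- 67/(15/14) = -848/15 = -56.53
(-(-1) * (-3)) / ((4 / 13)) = -39/4 = -9.75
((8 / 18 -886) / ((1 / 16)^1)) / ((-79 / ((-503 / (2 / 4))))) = -128285120/711 = -180429.14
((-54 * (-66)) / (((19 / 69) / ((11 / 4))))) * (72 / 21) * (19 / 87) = 5410152/203 = 26651.00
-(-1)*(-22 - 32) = -54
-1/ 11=-0.09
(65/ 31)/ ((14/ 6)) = 195/217 = 0.90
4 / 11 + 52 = 576/11 = 52.36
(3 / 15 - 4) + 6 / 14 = -118/35 = -3.37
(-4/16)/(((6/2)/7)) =-7/12 = -0.58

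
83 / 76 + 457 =34815/76 = 458.09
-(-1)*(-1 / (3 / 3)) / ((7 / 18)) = -2.57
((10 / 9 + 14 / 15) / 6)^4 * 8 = 35819648/332150625 = 0.11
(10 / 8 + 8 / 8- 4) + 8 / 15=-1.22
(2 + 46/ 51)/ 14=74/357 = 0.21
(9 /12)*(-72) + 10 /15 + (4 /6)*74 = -4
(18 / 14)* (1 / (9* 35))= 1/245 = 0.00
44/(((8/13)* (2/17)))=2431/4 = 607.75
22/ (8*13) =11/52 = 0.21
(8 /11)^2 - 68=-8164/121 = -67.47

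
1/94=0.01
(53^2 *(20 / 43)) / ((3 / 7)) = 393260/129 = 3048.53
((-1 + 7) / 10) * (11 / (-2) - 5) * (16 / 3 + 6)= -357/5 = -71.40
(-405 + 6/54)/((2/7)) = -12754/9 = -1417.11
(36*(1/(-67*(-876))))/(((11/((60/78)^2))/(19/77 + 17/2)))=202050/700112413 = 0.00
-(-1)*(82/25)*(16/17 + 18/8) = 8897/850 = 10.47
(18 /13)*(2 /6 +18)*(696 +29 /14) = 1612545/91 = 17720.27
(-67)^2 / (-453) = -9.91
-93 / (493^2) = -93/243049 = 0.00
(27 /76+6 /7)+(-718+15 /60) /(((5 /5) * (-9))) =10768/133 = 80.96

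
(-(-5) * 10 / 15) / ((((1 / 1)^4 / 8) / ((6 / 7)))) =160/7 = 22.86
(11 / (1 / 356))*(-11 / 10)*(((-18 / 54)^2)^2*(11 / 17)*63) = -1658426/765 = -2167.88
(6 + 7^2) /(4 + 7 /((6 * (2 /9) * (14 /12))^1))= 110/17 = 6.47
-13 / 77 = -0.17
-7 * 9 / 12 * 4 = -21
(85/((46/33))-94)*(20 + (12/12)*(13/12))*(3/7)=-2387/8 = -298.38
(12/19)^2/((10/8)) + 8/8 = 2381/1805 = 1.32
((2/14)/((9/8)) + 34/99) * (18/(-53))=-652/4081 = -0.16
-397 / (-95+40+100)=-397/45 = -8.82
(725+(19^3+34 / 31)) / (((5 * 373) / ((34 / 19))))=7994692/1098485 = 7.28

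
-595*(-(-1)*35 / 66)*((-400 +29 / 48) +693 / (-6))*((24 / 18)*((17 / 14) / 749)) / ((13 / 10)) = 892829375/3305016 = 270.14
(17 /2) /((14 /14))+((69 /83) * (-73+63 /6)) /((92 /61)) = -17231/664 = -25.95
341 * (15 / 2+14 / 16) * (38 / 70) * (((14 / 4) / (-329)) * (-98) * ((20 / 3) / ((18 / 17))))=51657067/5076 = 10176.73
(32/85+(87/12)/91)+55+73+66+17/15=3630923/18564 = 195.59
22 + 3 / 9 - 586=-563.67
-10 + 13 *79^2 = 81123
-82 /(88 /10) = -205/22 = -9.32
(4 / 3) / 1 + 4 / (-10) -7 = -91/15 = -6.07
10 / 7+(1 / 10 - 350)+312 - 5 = -2903/70 = -41.47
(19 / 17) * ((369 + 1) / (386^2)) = 3515/1266466 = 0.00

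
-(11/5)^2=-121/25 = -4.84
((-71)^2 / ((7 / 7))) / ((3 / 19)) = 95779/3 = 31926.33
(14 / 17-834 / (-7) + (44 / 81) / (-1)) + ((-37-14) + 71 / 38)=25746547/366282 = 70.29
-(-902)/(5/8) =7216/5 = 1443.20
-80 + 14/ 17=-1346/17 = -79.18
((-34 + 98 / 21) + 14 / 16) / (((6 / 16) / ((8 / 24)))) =-683/27 = -25.30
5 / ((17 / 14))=70/17 = 4.12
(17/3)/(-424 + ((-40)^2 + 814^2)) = 17/1991316 = 0.00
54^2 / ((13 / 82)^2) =116018.84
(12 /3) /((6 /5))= 10/3 = 3.33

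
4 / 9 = 0.44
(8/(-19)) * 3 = -24/19 = -1.26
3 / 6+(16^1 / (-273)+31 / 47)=28253/25662 = 1.10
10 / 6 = 5/3 = 1.67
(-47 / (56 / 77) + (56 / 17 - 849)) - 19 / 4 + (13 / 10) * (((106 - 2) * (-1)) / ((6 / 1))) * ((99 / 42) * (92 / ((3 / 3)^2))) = -27615593/4760 = -5801.60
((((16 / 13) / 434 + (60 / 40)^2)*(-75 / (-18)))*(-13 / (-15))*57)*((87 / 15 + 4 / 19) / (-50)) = -14515391/260400 = -55.74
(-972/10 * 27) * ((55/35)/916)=-4.50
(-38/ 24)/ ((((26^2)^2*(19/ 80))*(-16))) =5/5483712 = 0.00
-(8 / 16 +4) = -9/2 = -4.50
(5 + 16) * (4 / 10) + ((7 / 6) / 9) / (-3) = 6769/810 = 8.36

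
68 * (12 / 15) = 272/5 = 54.40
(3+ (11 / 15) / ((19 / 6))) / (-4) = -307/380 = -0.81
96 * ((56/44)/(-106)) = -672/583 = -1.15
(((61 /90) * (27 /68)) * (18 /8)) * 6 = 4941/1360 = 3.63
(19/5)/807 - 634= -2558171/4035 = -634.00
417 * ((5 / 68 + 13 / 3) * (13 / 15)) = 1624493/1020 = 1592.64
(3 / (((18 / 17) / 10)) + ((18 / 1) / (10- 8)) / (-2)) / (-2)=-143/12 = -11.92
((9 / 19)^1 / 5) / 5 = 9/475 = 0.02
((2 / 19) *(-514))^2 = 1056784/361 = 2927.38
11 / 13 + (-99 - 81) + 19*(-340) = -86309/13 = -6639.15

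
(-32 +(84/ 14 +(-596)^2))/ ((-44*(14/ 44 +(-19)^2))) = -177595/7949 = -22.34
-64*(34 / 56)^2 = -1156/49 = -23.59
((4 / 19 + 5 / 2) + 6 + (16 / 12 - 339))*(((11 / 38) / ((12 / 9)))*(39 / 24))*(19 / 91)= -412511/17024 = -24.23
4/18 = 2/9 = 0.22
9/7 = 1.29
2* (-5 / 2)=-5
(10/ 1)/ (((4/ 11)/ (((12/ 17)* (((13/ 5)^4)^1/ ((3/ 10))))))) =1256684/425 = 2956.90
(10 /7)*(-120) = -1200/7 = -171.43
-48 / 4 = -12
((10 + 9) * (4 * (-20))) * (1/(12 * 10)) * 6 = -76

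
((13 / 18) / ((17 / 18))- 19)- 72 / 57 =-6298/323 = -19.50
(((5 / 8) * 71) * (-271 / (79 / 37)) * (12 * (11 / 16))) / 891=-3559585/68256 = -52.15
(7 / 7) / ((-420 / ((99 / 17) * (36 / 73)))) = -297/43435 = -0.01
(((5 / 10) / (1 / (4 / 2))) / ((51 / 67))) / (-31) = -67/1581 = -0.04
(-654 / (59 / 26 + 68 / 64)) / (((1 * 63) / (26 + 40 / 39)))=-3676352/43659 = -84.21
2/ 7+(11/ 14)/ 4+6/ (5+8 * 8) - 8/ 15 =0.04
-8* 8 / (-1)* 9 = 576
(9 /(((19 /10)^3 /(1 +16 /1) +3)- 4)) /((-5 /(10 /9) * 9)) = 34000/91269 = 0.37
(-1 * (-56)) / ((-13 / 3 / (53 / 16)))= -1113/26 = -42.81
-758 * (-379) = 287282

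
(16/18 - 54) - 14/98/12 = -13387/252 = -53.12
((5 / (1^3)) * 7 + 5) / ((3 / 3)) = 40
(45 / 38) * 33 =1485/38 = 39.08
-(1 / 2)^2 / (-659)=1/2636 = 0.00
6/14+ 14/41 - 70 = -19869/287 = -69.23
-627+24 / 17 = -10635/17 = -625.59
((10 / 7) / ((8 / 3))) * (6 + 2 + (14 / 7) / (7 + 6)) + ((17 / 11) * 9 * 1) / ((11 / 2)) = 151887/22022 = 6.90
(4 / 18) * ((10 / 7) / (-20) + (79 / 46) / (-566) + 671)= 122277521/820134 = 149.09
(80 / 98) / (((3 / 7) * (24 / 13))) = 65/63 = 1.03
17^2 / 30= 289/30 = 9.63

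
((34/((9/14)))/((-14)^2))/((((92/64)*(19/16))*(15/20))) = 17408/82593 = 0.21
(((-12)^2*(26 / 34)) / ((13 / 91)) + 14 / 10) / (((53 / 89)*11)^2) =519926519/28890565 = 18.00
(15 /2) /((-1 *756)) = -5/504 = -0.01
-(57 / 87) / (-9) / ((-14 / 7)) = -19/522 = -0.04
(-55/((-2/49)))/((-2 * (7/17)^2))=-15895/4 = -3973.75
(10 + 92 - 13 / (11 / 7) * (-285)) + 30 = 27387/11 = 2489.73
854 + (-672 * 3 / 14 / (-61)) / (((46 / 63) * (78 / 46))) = 678734/793 = 855.91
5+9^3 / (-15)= -218/5 = -43.60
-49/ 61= -0.80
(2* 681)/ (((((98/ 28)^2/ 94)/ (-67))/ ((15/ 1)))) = -514672560/49 = -10503521.63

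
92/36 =23/9 = 2.56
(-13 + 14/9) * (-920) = 94760/9 = 10528.89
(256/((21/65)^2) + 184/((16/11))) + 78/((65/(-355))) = 1899041/882 = 2153.11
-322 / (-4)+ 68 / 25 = 4161/50 = 83.22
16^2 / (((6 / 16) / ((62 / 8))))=5290.67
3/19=0.16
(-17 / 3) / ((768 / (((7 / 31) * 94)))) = -5593/35712 = -0.16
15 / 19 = 0.79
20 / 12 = 5/3 = 1.67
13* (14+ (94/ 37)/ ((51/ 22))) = 370318/1887 = 196.25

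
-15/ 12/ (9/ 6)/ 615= -1/738 = 0.00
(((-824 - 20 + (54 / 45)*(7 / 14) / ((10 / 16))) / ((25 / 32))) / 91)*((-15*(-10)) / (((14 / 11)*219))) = -7418752/1162525 = -6.38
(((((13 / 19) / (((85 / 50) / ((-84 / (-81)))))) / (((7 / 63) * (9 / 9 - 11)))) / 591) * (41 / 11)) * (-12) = 59696/2099823 = 0.03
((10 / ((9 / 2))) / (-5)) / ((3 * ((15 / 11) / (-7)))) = 0.76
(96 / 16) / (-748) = -3/374 = -0.01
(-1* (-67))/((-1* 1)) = -67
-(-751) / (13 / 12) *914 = 8236968/13 = 633612.92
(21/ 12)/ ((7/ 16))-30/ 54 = 31/9 = 3.44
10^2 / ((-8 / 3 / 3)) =-225/2 = -112.50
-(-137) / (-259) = -0.53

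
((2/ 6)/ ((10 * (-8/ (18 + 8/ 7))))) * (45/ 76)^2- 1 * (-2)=637867/323456 = 1.97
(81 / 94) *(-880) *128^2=-583925760/47 = -12423952.34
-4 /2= -2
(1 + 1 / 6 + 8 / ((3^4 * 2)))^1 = 1.22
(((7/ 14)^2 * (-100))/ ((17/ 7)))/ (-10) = 35/34 = 1.03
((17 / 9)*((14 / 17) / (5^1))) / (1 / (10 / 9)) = 0.35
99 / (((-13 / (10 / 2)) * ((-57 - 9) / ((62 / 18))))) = 155/78 = 1.99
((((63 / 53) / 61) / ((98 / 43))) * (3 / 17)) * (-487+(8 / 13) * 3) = -1161/1586 = -0.73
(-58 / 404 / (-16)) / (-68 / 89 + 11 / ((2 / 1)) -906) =-2581/259246800 = 0.00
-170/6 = -85/3 = -28.33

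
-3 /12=-1/4 = -0.25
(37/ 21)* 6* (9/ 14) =333/49 = 6.80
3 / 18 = 1/6 = 0.17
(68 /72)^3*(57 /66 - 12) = -1203685/128304 = -9.38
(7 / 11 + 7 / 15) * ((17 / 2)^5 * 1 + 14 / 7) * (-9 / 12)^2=27531.14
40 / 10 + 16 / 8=6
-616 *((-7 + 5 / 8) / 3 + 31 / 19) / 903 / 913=25/67811 = 0.00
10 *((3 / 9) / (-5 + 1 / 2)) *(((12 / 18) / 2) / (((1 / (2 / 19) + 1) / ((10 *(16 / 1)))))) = -6400/1701 = -3.76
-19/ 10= -1.90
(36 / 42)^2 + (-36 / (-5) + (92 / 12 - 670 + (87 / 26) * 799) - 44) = 37745657/19110 = 1975.18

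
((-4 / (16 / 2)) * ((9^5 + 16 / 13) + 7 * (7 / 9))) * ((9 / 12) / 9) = -3454757/1404 = -2460.65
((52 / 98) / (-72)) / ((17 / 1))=-13/29988 = 0.00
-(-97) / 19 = 97/19 = 5.11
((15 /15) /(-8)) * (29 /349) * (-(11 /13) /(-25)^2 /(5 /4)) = 319/28356250 = 0.00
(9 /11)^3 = 729/1331 = 0.55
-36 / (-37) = 36/37 = 0.97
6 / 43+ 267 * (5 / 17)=57507/731 = 78.67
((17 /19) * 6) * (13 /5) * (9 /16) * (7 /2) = 41769/1520 = 27.48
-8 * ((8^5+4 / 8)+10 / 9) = -2359412/9 = -262156.89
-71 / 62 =-1.15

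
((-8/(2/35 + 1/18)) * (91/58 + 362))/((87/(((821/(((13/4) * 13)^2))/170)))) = -0.80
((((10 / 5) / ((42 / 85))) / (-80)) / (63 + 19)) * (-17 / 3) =289/82656 = 0.00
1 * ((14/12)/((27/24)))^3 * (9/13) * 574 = 12600448/28431 = 443.19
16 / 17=0.94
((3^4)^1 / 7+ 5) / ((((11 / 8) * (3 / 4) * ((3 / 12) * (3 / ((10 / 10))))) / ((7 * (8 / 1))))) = 118784/99 = 1199.84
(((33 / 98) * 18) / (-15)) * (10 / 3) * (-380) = 25080/49 = 511.84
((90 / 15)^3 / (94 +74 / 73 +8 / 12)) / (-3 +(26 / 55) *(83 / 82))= -26667630/29786111 = -0.90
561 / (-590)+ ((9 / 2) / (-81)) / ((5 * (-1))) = -499/531 = -0.94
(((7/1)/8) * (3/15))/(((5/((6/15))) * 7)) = 1/500 = 0.00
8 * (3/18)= 4/3 = 1.33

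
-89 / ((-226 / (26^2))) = 30082/113 = 266.21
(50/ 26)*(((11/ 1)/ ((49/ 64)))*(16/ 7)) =281600/4459 = 63.15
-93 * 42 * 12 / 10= -23436/5 = -4687.20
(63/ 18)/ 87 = 7/174 = 0.04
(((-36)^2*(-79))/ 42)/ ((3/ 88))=-500544/7 = -71506.29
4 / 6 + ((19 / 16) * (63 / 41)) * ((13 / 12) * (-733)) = -11400965/7872 = -1448.29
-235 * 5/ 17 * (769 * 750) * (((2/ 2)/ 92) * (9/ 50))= -121982625/1564 = -77994.01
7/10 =0.70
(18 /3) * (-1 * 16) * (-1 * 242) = 23232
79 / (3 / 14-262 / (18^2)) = -132.92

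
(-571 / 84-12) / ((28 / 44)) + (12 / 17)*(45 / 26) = -3679789/129948 = -28.32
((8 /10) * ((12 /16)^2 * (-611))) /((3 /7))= -12831/20 = -641.55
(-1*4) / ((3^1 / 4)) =-16/3 = -5.33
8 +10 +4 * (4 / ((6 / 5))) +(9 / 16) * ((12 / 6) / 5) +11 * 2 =6427/120 = 53.56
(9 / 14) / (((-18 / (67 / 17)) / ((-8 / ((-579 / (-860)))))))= 115240/68901 = 1.67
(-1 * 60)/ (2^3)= -15/2 = -7.50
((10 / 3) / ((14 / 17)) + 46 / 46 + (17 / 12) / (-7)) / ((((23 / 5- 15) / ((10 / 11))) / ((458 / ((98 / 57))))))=-4024675/35672 = -112.82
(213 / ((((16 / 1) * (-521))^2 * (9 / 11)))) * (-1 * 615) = -160105/69488896 = 0.00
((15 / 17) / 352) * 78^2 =22815/1496 = 15.25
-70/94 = -35/47 = -0.74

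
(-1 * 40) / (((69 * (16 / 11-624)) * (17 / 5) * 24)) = 275/24098112 = 0.00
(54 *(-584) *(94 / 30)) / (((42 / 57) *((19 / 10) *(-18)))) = 27448/7 = 3921.14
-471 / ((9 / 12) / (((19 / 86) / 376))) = -2983/8084 = -0.37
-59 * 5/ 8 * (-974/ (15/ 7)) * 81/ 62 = 5430537/248 = 21897.33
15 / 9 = 5/3 = 1.67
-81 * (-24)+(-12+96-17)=2011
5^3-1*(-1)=126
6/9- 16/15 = -2/5 = -0.40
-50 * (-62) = 3100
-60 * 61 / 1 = -3660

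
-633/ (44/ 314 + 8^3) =-33127/26802 = -1.24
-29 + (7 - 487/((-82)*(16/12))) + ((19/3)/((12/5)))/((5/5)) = -44005/2952 = -14.91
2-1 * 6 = -4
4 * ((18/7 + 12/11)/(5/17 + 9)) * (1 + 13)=19176/869 = 22.07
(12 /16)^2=9/16 = 0.56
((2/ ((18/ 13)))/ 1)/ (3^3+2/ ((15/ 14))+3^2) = 65/1704 = 0.04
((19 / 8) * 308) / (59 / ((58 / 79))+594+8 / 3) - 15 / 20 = 22245/67316 = 0.33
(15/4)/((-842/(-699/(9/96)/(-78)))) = -2330/5473 = -0.43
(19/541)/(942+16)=19/518278 = 0.00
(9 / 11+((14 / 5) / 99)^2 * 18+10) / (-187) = -294917/5091075 = -0.06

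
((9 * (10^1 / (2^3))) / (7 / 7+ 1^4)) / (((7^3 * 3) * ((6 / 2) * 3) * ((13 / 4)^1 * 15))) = 1/80262 = 0.00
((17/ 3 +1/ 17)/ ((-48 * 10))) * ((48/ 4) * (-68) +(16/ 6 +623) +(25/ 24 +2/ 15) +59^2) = -28836533/734400 = -39.27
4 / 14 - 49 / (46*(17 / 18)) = -2305/2737 = -0.84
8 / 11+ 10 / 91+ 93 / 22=10139/2002 = 5.06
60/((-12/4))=-20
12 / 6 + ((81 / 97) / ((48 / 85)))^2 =10084433/2408704 = 4.19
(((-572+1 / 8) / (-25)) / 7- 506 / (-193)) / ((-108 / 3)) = -63655/389088 = -0.16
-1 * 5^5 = -3125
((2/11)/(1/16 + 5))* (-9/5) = -32/495 = -0.06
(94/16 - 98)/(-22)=67/16 = 4.19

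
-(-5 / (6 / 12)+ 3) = 7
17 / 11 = 1.55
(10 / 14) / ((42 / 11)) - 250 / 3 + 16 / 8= -23857/294 = -81.15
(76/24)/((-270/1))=-19/1620 = -0.01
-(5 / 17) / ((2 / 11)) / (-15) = 11/102 = 0.11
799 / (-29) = -799/29 = -27.55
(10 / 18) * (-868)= -4340/9 = -482.22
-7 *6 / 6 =-7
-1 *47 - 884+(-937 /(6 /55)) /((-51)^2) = -14580721/15606 = -934.30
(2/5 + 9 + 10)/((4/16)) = 388/5 = 77.60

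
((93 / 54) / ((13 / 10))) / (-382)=-155/44694 = 0.00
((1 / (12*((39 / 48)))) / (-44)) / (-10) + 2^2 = 17161/4290 = 4.00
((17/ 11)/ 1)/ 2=17/22 = 0.77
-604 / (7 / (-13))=7852/7 = 1121.71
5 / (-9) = -5/9 = -0.56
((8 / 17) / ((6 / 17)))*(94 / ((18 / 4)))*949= 713648/27 = 26431.41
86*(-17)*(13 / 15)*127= -2413762/15 = -160917.47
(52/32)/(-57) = -13/456 = -0.03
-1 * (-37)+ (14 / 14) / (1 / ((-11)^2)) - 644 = -486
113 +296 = 409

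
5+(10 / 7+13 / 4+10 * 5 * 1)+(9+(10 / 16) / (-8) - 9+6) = 29389/448 = 65.60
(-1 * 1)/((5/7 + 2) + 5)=-7/54 = -0.13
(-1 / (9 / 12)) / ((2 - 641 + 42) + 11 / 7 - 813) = 28/29577 = 0.00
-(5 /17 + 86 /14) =-766/119 = -6.44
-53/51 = -1.04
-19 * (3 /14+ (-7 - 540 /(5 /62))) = 1782941/14 = 127352.93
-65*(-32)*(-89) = -185120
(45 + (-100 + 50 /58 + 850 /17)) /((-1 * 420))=0.01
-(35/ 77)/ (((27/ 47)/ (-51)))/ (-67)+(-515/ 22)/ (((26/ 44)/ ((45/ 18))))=-17183845/172458 = -99.64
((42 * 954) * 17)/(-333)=-75684/37 = -2045.51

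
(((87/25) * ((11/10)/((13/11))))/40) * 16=10527/8125 = 1.30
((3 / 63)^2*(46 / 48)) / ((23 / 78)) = 13/1764 = 0.01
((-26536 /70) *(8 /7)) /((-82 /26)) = 137.37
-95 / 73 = -1.30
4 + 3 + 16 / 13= 107/13 = 8.23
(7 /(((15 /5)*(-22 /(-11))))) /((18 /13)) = 91/108 = 0.84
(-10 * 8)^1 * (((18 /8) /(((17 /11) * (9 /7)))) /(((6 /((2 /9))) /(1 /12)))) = -385/1377 = -0.28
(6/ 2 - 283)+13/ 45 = -12587/45 = -279.71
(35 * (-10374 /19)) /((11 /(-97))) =1853670/11 = 168515.45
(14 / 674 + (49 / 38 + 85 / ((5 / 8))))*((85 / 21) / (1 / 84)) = 298927150/6403 = 46685.48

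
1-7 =-6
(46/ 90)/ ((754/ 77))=1771/33930 = 0.05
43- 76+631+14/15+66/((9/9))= 9974/15 = 664.93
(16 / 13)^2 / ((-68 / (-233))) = 14912/2873 = 5.19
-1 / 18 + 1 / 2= 4/9 = 0.44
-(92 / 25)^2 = -8464/625 = -13.54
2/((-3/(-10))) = 20/3 = 6.67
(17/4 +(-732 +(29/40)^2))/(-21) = 387853/11200 = 34.63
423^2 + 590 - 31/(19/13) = 3410458/19 = 179497.79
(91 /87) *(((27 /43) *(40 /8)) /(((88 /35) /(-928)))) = -573300/473 = -1212.05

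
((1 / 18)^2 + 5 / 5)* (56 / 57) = 4550/4617 = 0.99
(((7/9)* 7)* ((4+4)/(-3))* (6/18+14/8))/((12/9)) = -1225/54 = -22.69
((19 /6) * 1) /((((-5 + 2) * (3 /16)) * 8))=-19/27 = -0.70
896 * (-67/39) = -60032/39 = -1539.28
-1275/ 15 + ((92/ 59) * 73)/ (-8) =-11709/118 = -99.23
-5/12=-0.42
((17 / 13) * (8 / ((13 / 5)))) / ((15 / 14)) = 1904/507 = 3.76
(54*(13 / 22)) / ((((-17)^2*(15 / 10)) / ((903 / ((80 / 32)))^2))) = 763222824/79475 = 9603.31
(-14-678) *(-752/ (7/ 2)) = 1040768/7 = 148681.14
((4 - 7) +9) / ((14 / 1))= 3/7 = 0.43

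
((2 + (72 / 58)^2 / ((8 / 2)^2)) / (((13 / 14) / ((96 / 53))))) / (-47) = -2369472/27234103 = -0.09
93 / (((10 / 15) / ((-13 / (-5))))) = 3627/10 = 362.70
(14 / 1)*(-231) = -3234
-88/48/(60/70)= -77/36 = -2.14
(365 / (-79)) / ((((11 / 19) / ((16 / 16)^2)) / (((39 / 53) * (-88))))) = 2163720/4187 = 516.77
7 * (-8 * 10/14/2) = -20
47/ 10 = 4.70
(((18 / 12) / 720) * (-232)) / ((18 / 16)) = -0.43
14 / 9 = 1.56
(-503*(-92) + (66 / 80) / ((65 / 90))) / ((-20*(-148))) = 12032057/769600 = 15.63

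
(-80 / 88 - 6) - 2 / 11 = -78/11 = -7.09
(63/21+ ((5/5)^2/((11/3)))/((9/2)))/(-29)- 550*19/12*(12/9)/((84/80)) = -66677363/60291 = -1105.93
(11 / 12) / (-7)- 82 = -6899/84 = -82.13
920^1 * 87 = 80040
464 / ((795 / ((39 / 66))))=3016/8745 = 0.34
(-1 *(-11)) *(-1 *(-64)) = 704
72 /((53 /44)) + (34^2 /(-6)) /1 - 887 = -162163/159 = -1019.89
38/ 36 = 19/18 = 1.06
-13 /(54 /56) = -364/27 = -13.48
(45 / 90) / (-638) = -1/1276 = 0.00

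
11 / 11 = 1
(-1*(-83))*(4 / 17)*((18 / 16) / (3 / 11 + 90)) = 2739/11254 = 0.24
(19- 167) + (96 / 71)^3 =-52086092/357911 = -145.53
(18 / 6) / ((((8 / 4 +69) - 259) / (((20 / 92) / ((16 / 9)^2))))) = -1215/1106944 = 0.00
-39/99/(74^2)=-13/180708 = 0.00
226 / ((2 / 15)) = 1695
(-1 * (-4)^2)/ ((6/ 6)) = -16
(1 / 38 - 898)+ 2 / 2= -34085/38 = -896.97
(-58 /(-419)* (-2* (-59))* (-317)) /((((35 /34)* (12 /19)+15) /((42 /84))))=-350382002/2118045 = -165.43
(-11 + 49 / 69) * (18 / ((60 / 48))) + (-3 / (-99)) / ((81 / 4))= -9109492/61479 = -148.17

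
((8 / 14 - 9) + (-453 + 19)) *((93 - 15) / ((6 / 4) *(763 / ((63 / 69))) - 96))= -483132/16205 = -29.81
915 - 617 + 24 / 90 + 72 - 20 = 5254/15 = 350.27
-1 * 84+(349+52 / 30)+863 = 16946/15 = 1129.73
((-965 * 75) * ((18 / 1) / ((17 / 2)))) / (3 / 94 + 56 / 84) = -734751000/3349 = -219394.15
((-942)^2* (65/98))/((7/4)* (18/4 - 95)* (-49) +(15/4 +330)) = 17747280/244069 = 72.71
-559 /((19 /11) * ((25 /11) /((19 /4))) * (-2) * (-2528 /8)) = -67639/63200 = -1.07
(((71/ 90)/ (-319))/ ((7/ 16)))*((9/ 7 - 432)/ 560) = 4757/1094170 = 0.00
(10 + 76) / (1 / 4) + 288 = 632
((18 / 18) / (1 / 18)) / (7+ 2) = 2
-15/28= -0.54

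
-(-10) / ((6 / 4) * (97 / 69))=460/97 = 4.74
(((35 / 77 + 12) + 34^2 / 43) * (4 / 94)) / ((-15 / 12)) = -148856/111155 = -1.34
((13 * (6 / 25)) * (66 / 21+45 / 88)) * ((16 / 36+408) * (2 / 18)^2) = 57.49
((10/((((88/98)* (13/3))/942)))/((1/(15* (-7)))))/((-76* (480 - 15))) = 2423295/336908 = 7.19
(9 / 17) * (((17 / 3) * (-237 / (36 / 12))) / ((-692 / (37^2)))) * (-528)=-42827796/173 = -247559.51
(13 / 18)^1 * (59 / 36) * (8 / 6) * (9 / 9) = 767/486 = 1.58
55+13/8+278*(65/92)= 46559/184 = 253.04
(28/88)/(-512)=-7/11264 = 0.00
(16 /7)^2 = 256/49 = 5.22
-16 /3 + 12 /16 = -55/12 = -4.58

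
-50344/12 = -12586/3 = -4195.33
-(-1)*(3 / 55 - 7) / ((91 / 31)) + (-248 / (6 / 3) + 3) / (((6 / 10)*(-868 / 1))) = -3972649/1861860 = -2.13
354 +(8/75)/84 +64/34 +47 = 10787209/26775 = 402.88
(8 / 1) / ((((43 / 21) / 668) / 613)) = 68793312/43 = 1599844.47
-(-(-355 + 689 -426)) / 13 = -92/13 = -7.08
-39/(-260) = 3/20 = 0.15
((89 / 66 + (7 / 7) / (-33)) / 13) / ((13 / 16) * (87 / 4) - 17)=928/6149 = 0.15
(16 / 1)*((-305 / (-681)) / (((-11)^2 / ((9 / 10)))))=1464/27467 = 0.05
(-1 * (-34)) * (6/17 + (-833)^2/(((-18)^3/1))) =-11761121/2916 = -4033.31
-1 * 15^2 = -225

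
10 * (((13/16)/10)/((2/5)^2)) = 325/64 = 5.08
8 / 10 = 4/5 = 0.80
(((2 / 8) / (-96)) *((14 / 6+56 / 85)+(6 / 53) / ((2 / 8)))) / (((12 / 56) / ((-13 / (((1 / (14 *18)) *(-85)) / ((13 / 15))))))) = -385555079/275706000 = -1.40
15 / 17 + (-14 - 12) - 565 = -10032/17 = -590.12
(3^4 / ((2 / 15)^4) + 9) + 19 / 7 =28705687/112 = 256300.78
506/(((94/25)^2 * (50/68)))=48.68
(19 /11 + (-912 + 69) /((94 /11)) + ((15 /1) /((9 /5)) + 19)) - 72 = -439207/3102 = -141.59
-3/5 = -0.60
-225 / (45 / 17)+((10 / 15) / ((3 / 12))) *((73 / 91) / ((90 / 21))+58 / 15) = -14467/195 = -74.19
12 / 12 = 1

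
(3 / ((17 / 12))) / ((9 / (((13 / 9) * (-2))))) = -104/153 = -0.68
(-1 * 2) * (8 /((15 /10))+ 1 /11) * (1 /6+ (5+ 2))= -77.75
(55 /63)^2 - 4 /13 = 23449/51597 = 0.45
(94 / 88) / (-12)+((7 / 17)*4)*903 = 13349153/8976 = 1487.21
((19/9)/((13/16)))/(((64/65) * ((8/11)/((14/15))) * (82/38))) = 27797/17712 = 1.57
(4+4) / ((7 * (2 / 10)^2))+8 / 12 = 614/21 = 29.24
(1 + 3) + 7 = 11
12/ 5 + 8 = 52/5 = 10.40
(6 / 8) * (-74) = -111/2 = -55.50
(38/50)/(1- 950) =-19/23725 = 0.00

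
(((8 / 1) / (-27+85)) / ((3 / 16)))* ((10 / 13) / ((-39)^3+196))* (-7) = 4480/66868113 = 0.00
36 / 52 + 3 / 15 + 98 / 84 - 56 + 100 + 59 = 40973/390 = 105.06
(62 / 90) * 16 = 496/45 = 11.02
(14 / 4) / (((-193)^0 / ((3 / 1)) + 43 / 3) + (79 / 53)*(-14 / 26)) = 14469/57314 = 0.25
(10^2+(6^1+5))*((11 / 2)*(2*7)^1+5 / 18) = 51467/6 = 8577.83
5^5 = 3125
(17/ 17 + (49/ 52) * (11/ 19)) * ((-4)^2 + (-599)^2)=547913559/988 = 554568.38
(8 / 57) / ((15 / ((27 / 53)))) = 24/5035 = 0.00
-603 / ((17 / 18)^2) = -195372/289 = -676.03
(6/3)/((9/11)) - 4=-14/9 = -1.56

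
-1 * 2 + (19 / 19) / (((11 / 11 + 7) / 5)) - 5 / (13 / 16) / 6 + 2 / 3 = -1.73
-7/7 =-1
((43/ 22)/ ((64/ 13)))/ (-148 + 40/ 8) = -43/15488 = 0.00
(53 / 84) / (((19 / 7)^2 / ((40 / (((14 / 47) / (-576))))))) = -2391360/361 = -6624.27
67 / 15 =4.47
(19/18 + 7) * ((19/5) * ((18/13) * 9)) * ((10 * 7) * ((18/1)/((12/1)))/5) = 104139/13 = 8010.69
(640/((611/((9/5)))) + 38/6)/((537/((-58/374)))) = -436885/184068027 = 0.00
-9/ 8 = -1.12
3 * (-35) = -105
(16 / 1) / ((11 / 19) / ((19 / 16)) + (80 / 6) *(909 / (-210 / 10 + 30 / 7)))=-28158/1275277 = -0.02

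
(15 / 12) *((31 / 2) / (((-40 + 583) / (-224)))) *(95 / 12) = -103075/1629 = -63.28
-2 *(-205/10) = 41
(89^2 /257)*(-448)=-3548608/257 = -13807.81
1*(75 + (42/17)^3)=442563/4913 = 90.08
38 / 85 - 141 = -11947/85 = -140.55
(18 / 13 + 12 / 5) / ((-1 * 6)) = -41/65 = -0.63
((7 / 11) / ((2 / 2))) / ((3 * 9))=7/297 = 0.02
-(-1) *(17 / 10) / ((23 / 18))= 153/115 = 1.33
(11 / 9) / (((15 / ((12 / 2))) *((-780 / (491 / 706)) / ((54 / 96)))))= -5401/22027200 = 0.00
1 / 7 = 0.14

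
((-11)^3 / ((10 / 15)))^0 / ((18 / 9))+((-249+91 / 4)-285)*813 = -1662583/4 = -415645.75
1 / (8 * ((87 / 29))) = 1/24 = 0.04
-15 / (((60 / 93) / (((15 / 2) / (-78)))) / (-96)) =-2790/13 = -214.62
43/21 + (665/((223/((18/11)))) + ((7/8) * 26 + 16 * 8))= 32489735/206052 = 157.68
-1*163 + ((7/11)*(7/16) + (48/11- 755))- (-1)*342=-100559/176 = -571.36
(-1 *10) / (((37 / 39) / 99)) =-38610/37 = -1043.51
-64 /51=-1.25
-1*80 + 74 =-6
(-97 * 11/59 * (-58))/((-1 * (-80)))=30943/2360 = 13.11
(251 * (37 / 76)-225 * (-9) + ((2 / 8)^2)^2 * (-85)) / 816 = 10442353/3969024 = 2.63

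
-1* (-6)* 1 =6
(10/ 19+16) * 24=7536/19 = 396.63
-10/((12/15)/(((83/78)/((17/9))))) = -6225/884 = -7.04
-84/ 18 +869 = 2593/3 = 864.33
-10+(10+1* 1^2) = 1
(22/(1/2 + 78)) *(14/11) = 56/157 = 0.36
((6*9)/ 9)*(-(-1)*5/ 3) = 10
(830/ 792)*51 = 7055/132 = 53.45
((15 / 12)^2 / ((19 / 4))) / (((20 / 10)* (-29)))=-25/4408 = -0.01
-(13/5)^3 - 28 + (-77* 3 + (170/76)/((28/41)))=-36348983/133000 = -273.30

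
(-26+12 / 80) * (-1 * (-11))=-5687/20 = -284.35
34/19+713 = 13581/19 = 714.79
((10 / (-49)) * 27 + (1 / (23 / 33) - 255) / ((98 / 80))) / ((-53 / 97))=23230530/59731 = 388.92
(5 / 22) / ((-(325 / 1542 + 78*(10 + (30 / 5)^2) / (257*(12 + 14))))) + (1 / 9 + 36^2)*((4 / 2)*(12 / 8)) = 147935630/38049 = 3888.03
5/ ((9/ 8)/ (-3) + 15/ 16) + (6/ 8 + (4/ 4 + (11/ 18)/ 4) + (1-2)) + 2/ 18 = 713/72 = 9.90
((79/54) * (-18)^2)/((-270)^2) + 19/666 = 7874/224775 = 0.04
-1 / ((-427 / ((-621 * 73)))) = -45333/427 = -106.17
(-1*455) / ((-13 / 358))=12530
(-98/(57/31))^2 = 9229444/3249 = 2840.70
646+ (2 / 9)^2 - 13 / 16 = 836227/1296 = 645.24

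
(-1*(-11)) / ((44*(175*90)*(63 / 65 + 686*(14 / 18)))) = 13/437775800 = 0.00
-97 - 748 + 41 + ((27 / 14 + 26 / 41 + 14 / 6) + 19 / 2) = -679849/861 = -789.60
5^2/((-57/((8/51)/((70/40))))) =-800/20349 = -0.04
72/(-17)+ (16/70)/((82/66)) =-98832/24395 = -4.05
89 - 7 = 82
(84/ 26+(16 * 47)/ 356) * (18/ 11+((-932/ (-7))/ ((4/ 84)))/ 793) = 27.58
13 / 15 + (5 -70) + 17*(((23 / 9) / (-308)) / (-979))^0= -707/15 = -47.13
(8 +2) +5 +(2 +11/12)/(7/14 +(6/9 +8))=337/22 = 15.32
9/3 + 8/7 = 29/7 = 4.14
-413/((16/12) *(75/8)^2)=-6608/1875 = -3.52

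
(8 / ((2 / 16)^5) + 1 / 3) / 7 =786433/21 = 37449.19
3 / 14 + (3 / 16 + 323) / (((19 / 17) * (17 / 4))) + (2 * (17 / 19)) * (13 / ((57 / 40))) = 2564767/30324 = 84.58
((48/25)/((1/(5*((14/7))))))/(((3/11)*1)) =352/5 = 70.40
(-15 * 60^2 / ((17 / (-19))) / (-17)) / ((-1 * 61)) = 1026000/17629 = 58.20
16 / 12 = 4/3 = 1.33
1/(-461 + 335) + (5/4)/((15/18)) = 94/63 = 1.49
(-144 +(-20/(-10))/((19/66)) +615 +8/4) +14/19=9133/19 = 480.68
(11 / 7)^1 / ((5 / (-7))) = -11/5 = -2.20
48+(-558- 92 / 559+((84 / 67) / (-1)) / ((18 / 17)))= -57454624/112359 = -511.35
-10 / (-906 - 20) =5/463 = 0.01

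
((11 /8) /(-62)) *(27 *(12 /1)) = -891/124 = -7.19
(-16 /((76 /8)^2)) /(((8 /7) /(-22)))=1232/361 = 3.41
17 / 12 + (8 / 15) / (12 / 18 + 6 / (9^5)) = 436349/196860 = 2.22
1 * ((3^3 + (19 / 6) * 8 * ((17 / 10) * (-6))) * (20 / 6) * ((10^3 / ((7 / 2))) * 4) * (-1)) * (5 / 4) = 23140000/21 = 1101904.76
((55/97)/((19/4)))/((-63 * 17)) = -220/1973853 = 0.00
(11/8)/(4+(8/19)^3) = 75449/223584 = 0.34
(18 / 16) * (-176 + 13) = -1467/8 = -183.38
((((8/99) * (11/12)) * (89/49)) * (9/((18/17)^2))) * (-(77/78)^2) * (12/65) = -3112241/16016130 = -0.19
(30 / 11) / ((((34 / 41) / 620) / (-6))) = -12234.22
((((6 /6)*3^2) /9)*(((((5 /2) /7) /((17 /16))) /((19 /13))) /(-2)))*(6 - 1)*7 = -1300/323 = -4.02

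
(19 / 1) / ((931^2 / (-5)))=-5/45619 = 0.00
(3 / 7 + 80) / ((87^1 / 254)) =143002/609 = 234.81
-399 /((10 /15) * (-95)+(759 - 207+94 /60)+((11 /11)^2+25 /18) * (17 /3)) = -0.79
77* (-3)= -231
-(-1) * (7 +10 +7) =24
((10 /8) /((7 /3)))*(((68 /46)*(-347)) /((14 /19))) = -1681215/4508 = -372.94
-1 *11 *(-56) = 616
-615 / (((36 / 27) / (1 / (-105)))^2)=-123/3920 = -0.03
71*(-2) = -142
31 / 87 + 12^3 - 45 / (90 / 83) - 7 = 292295/174 = 1679.86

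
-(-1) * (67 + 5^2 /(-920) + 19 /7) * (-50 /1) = -2243925/644 = -3484.36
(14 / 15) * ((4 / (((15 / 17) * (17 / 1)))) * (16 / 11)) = 896/2475 = 0.36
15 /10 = 3/2 = 1.50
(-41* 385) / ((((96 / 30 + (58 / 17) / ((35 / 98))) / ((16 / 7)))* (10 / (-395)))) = 30284650/271 = 111751.48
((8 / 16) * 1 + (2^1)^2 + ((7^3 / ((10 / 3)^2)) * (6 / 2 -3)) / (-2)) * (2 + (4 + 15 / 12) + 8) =549/8 = 68.62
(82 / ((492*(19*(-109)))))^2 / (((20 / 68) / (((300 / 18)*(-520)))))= -22100/115804107 = 0.00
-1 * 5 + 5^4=620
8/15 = 0.53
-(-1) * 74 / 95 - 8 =-686/95 = -7.22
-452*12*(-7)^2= -265776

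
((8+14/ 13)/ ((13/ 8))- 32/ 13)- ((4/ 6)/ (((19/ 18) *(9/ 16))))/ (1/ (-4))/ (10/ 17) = 518224/48165 = 10.76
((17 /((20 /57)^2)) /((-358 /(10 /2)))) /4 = -55233/114560 = -0.48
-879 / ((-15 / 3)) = 879/5 = 175.80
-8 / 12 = -2/3 = -0.67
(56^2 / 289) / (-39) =-3136/11271 = -0.28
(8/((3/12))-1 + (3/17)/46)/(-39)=-1865/2346 = -0.79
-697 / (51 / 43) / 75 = -1763/225 = -7.84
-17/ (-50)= 0.34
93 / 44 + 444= 19629/44 = 446.11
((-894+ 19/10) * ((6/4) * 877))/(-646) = 23471151/12920 = 1816.65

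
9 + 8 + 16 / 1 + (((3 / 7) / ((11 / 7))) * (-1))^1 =32.73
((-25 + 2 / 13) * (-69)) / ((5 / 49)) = 1092063/65 = 16800.97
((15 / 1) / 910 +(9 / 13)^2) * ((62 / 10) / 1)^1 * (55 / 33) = 12121/2366 = 5.12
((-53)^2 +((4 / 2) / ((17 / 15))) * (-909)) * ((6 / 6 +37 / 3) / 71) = 819320/3621 = 226.27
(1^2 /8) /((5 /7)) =7/40 = 0.18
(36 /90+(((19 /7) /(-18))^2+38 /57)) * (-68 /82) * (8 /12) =-1470109/2440935 = -0.60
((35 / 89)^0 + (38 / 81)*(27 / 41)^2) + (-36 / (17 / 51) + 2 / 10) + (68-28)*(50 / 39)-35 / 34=-627954569/11145030 = -56.34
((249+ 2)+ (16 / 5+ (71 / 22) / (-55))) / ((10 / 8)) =615022/3025 = 203.31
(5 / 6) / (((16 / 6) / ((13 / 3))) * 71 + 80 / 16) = 65/3798 = 0.02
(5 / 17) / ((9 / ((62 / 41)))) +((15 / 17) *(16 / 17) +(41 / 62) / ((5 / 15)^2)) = 45167989/6611742 = 6.83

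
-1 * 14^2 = -196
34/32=17/16 = 1.06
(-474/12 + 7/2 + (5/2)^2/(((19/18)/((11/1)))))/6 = 369/76 = 4.86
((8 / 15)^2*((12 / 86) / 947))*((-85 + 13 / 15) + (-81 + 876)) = 1364864/45811125 = 0.03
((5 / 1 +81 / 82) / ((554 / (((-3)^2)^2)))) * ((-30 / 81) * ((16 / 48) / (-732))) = 2455/16626648 = 0.00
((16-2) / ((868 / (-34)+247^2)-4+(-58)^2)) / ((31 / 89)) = 21182/33909009 = 0.00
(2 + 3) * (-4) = -20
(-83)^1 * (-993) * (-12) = -989028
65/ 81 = 0.80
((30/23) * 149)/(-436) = -2235/5014 = -0.45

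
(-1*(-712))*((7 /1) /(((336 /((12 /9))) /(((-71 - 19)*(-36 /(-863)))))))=-64080/863 = -74.25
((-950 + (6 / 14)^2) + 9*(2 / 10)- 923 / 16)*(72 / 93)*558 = -106443693/245 = -434464.05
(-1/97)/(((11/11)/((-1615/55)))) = 323/1067 = 0.30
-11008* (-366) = 4028928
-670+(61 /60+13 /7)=-280193/420 = -667.13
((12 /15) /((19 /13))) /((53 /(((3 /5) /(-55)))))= -156/1384625 = 0.00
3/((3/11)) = 11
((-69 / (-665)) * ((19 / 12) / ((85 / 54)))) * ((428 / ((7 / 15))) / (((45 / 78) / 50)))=6910488/833 = 8295.90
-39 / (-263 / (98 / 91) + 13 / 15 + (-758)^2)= -8190/120607337 = 0.00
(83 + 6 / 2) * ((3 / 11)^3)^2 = 62694/1771561 = 0.04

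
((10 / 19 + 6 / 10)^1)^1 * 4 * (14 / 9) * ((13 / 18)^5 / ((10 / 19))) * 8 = 278098457/13286025 = 20.93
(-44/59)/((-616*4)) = 1/3304 = 0.00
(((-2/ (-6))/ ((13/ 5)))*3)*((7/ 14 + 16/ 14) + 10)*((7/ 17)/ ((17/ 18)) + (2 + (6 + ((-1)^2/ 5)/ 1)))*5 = 10170385/52598 = 193.36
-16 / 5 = -3.20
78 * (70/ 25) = 1092/5 = 218.40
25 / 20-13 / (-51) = 307/204 = 1.50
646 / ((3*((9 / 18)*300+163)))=646/939 = 0.69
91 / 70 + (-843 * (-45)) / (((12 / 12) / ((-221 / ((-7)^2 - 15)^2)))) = -2465333/340 = -7250.98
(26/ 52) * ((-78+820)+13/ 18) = 13369/36 = 371.36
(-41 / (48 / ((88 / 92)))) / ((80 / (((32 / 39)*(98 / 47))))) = -22099/1264770 = -0.02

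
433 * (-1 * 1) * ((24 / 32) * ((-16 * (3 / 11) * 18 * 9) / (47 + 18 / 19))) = 47979864/10021 = 4787.93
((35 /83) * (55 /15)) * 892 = 343420/249 = 1379.20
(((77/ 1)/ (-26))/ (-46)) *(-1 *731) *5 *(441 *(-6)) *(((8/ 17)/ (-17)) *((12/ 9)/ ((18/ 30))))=-194686800/5083 = -38301.55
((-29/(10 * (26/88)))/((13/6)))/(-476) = 957/100555 = 0.01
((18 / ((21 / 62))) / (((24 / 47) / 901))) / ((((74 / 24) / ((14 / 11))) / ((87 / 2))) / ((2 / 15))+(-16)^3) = -14736756/643667 = -22.90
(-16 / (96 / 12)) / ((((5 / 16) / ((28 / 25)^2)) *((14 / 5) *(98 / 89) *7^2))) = -11392/214375 = -0.05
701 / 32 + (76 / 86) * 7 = 38655/1376 = 28.09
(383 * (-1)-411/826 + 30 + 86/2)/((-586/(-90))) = -11541195/242018 = -47.69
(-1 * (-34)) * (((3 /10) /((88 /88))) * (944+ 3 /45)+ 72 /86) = 10382291/1075 = 9657.95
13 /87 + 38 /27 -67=-51242/783 = -65.44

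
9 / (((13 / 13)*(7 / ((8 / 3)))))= 24/7 = 3.43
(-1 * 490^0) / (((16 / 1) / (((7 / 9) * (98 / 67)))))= -343/4824 = -0.07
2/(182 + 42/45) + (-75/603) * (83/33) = -2747405/9100476 = -0.30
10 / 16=5/8 = 0.62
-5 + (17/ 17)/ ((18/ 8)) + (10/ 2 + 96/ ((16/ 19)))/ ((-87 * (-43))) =-4.52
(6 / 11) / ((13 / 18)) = 108/143 = 0.76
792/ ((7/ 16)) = 12672/7 = 1810.29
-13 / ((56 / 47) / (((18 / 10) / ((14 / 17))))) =-93483/3920 = -23.85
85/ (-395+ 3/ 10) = -850/3947 = -0.22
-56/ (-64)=0.88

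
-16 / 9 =-1.78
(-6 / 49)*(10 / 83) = -60/4067 = -0.01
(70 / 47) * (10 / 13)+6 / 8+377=926021/2444 = 378.90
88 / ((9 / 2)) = 176/9 = 19.56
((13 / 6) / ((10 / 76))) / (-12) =-247/180 = -1.37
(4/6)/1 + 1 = 5/3 = 1.67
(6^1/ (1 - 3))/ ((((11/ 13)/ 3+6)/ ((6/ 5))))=-702/1225 = -0.57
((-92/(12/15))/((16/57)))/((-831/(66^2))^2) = -863745795/76729 = -11257.10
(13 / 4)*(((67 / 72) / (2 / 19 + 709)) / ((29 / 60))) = 82745/9377208 = 0.01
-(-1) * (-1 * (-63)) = 63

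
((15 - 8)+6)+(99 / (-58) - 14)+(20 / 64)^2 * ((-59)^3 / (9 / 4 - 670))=135480671/4957376 = 27.33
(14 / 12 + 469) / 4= 2821/24 = 117.54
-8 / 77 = -0.10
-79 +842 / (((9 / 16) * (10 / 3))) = 5551/15 = 370.07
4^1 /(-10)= -2/5 = -0.40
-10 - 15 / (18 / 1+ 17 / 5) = -1145/107 = -10.70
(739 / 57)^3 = 403583419/185193 = 2179.26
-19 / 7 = -2.71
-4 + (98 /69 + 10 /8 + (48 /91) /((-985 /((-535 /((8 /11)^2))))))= -974795/1236963 = -0.79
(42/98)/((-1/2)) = -6/7 = -0.86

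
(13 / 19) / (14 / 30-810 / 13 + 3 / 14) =-35490/3196579 = -0.01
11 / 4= 2.75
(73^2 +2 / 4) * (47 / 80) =500973/160 = 3131.08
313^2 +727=98696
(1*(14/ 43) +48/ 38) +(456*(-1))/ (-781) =2.17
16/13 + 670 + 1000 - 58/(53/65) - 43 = 1557.10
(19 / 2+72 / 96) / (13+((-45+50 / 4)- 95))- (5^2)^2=-625.09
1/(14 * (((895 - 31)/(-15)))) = -5/4032 = 0.00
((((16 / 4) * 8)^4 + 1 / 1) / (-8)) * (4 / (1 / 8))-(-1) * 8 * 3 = -4194284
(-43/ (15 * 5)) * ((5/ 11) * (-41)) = 1763/165 = 10.68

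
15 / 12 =5/4 = 1.25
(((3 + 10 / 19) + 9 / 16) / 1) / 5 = 1243/1520 = 0.82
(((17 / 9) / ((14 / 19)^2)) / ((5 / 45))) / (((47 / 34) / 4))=208658/2303 = 90.60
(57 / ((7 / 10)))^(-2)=49/324900 = 0.00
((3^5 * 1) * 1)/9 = 27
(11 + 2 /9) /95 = 101/855 = 0.12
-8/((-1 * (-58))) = -0.14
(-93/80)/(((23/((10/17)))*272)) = -93/850816 = 0.00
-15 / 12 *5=-25/4 = -6.25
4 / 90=2/45 = 0.04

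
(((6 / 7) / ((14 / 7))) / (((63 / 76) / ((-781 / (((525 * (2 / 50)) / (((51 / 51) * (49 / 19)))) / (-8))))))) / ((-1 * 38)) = -12496/1197 = -10.44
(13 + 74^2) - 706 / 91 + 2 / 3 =1496561/273 = 5481.91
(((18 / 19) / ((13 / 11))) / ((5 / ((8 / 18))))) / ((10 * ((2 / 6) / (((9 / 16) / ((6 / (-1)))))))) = -99/49400 = 0.00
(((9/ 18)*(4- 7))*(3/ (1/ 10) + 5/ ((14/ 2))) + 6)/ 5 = -561/70 = -8.01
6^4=1296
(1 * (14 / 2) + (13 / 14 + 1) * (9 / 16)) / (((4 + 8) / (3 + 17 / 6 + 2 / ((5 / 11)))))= 555977/80640 = 6.89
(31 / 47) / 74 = 31/3478 = 0.01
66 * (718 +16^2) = 64284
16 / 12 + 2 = 10/3 = 3.33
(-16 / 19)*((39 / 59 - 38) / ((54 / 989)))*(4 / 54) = 34860272/817209 = 42.66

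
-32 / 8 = -4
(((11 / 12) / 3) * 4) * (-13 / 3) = -143/27 = -5.30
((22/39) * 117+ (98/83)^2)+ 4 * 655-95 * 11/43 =788879689/296227 = 2663.09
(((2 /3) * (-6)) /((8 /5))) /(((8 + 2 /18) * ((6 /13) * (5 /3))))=-117/292 = -0.40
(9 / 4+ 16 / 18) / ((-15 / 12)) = -2.51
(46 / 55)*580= 5336/11 = 485.09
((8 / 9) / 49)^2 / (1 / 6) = 128/64827 = 0.00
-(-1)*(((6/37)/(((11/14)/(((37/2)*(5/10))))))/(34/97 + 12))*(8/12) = 679/6589 = 0.10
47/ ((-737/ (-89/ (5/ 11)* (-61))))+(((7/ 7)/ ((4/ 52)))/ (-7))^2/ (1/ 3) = -12333142/16415 = -751.33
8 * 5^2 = 200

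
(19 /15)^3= 2.03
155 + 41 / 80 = 12441/80 = 155.51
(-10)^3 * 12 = -12000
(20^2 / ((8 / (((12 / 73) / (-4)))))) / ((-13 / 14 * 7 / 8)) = 2400/949 = 2.53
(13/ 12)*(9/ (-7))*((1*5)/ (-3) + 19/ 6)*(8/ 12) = -39/28 = -1.39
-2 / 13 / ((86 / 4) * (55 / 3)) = -12/30745 = 0.00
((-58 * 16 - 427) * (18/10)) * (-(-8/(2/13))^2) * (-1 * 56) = -369323136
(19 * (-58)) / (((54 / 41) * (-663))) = 22591/17901 = 1.26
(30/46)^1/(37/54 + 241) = 810/300173 = 0.00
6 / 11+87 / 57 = 433/209 = 2.07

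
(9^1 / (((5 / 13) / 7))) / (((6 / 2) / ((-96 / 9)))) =-2912/5 = -582.40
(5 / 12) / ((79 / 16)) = 20/237 = 0.08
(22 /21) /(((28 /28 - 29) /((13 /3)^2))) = -1859/2646 = -0.70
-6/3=-2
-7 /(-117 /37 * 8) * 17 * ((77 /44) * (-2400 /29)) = -770525/1131 = -681.28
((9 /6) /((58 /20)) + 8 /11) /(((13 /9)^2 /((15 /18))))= 53595/107822 = 0.50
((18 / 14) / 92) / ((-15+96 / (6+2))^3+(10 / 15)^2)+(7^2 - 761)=-109588273/153916 = -712.00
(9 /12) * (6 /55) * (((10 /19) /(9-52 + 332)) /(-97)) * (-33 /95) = 27/50599565 = 0.00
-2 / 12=-1/6 = -0.17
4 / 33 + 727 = 23995/33 = 727.12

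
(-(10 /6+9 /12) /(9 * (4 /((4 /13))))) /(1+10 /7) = -203/23868 = -0.01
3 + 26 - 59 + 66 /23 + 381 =8139/23 = 353.87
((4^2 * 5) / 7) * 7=80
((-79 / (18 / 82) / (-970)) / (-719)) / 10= -3239/62768700 = 0.00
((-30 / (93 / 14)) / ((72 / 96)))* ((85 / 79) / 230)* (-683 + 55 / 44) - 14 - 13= -439119/56327 = -7.80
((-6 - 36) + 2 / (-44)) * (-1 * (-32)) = -14800/11 = -1345.45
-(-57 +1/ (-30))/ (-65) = -1711/1950 = -0.88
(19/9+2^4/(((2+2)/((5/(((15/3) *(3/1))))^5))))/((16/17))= 8789/3888 = 2.26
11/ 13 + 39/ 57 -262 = -64336/247 = -260.47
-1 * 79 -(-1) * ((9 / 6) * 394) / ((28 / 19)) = 9017/28 = 322.04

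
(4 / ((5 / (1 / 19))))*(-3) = -12/95 = -0.13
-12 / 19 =-0.63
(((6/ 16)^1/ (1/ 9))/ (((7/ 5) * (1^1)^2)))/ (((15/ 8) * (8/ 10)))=45/28 = 1.61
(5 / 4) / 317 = 5/1268 = 0.00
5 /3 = 1.67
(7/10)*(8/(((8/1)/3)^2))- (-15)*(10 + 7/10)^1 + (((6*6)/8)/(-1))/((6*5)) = 12891/80 = 161.14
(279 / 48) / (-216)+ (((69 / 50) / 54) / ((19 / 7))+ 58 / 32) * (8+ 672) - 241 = 109207487/109440 = 997.88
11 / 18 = 0.61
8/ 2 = 4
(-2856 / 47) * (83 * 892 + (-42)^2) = -216484800/47 = -4606059.57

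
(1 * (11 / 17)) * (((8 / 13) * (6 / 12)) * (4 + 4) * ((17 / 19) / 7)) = 352/1729 = 0.20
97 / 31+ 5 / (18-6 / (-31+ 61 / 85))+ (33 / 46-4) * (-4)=92035936/5566391 = 16.53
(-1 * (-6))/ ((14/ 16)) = 48/7 = 6.86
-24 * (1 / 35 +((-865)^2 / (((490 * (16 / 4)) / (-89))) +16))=815027.87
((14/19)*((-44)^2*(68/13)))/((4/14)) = 6450752/247 = 26116.40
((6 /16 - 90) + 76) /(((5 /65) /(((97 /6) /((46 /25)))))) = -3436225/2208 = -1556.26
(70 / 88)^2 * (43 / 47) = 52675/90992 = 0.58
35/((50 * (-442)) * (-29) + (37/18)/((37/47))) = 630/11536247 = 0.00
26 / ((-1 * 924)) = -13/462 = -0.03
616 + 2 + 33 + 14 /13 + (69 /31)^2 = 8208290/12493 = 657.03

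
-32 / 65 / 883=-32/57395 = 0.00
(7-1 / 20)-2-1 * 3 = 39/20 = 1.95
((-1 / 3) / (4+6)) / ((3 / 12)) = -2/15 = -0.13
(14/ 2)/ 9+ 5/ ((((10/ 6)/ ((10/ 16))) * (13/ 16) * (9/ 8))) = 331/117 = 2.83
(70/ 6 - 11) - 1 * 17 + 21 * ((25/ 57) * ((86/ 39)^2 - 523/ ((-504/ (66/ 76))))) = 322893307/8785296 = 36.75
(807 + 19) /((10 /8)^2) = 13216/25 = 528.64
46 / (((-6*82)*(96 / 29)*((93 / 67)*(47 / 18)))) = -0.01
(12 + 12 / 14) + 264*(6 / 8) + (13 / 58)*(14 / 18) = 771109/3654 = 211.03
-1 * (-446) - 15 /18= 2671/6 = 445.17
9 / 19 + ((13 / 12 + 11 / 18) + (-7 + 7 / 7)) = -2621/684 = -3.83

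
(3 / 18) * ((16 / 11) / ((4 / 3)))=2/11 = 0.18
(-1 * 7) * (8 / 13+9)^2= -109375/169 = -647.19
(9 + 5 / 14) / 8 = 131/112 = 1.17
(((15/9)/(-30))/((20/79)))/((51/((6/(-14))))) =79/42840 = 0.00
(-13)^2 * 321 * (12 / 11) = 650988/11 = 59180.73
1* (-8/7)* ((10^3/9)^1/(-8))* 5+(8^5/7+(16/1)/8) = 300038/63 = 4762.51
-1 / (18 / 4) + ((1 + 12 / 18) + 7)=76/9 = 8.44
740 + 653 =1393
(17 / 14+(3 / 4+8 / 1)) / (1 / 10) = 1395/14 = 99.64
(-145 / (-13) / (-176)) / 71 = -145/162448 = 0.00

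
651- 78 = 573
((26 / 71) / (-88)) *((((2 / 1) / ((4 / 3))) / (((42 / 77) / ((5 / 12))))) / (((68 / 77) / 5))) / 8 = -25025/7415808 = 0.00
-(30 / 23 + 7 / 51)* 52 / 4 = -21983/1173 = -18.74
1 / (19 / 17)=17/19 = 0.89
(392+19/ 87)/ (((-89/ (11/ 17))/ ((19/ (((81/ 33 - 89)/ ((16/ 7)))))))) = 156897554/109648623 = 1.43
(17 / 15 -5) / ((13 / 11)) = -638/195 = -3.27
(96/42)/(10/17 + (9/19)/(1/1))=5168/2401 = 2.15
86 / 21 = 4.10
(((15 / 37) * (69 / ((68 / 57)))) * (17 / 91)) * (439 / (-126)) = -2877645/188552 = -15.26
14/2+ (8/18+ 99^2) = 88276/9 = 9808.44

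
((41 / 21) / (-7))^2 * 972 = 181548/2401 = 75.61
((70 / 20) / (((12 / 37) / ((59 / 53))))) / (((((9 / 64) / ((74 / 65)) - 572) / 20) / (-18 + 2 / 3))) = 7.28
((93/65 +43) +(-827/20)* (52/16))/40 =-18711/8320 = -2.25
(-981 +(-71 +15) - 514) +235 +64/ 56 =-9204/7 = -1314.86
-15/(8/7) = -105/8 = -13.12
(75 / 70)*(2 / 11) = 15/77 = 0.19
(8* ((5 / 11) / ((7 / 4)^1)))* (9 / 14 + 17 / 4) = 5480/539 = 10.17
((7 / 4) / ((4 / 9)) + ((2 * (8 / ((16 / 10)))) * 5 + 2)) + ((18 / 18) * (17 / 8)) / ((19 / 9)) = 17311/304 = 56.94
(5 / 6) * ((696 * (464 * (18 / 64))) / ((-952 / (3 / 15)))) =-7569/476 = -15.90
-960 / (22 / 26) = -12480/11 = -1134.55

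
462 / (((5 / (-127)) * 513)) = -19558/855 = -22.87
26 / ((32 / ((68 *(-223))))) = -49283/4 = -12320.75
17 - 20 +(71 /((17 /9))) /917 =-46128/15589 = -2.96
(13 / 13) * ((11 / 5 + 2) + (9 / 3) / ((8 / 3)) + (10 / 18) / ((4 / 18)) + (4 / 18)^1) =2897/360 = 8.05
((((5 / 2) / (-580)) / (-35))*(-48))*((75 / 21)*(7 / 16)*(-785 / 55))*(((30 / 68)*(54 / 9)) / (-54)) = -3925/607376 = -0.01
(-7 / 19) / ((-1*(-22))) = -7/418 = -0.02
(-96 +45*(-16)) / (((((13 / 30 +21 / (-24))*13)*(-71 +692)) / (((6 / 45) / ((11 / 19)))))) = 82688/1568853 = 0.05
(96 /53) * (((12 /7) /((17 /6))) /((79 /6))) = 0.08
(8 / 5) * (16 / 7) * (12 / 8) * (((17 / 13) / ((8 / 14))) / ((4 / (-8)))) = -1632/65 = -25.11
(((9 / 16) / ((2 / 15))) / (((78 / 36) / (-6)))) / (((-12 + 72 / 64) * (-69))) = -135/8671 = -0.02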